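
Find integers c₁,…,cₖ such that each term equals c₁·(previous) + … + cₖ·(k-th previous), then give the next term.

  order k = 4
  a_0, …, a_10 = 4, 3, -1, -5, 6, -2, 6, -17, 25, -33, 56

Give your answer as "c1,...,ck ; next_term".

  a_4 = -1·-5 + 0·-1 + -1·3 + 1·4 = 6
  a_5 = -1·6 + 0·-5 + -1·-1 + 1·3 = -2
  a_6 = -1·-2 + 0·6 + -1·-5 + 1·-1 = 6
  a_7 = -1·6 + 0·-2 + -1·6 + 1·-5 = -17
  a_8 = -1·-17 + 0·6 + -1·-2 + 1·6 = 25
  a_9 = -1·25 + 0·-17 + -1·6 + 1·-2 = -33
  a_10 = -1·-33 + 0·25 + -1·-17 + 1·6 = 56
  a_11 = -1·56 + 0·-33 + -1·25 + 1·-17 = -98

-1,0,-1,1 ; -98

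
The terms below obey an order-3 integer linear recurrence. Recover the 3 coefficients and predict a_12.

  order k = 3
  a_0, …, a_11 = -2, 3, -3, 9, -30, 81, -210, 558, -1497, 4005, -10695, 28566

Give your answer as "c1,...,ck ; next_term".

  a_3 = -3·-3 + -2·3 + -3·-2 = 9
  a_4 = -3·9 + -2·-3 + -3·3 = -30
  a_5 = -3·-30 + -2·9 + -3·-3 = 81
  a_6 = -3·81 + -2·-30 + -3·9 = -210
  a_7 = -3·-210 + -2·81 + -3·-30 = 558
  a_8 = -3·558 + -2·-210 + -3·81 = -1497
  a_9 = -3·-1497 + -2·558 + -3·-210 = 4005
  a_10 = -3·4005 + -2·-1497 + -3·558 = -10695
  a_11 = -3·-10695 + -2·4005 + -3·-1497 = 28566
  a_12 = -3·28566 + -2·-10695 + -3·4005 = -76323

-3,-2,-3 ; -76323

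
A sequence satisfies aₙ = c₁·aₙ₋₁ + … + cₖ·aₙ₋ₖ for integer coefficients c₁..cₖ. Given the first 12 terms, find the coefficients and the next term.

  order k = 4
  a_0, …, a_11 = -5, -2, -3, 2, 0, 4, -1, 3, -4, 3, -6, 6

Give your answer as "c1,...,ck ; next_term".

-1,1,0,-1 ; -8

  a_4 = -1·2 + 1·-3 + 0·-2 + -1·-5 = 0
  a_5 = -1·0 + 1·2 + 0·-3 + -1·-2 = 4
  a_6 = -1·4 + 1·0 + 0·2 + -1·-3 = -1
  a_7 = -1·-1 + 1·4 + 0·0 + -1·2 = 3
  a_8 = -1·3 + 1·-1 + 0·4 + -1·0 = -4
  a_9 = -1·-4 + 1·3 + 0·-1 + -1·4 = 3
  a_10 = -1·3 + 1·-4 + 0·3 + -1·-1 = -6
  a_11 = -1·-6 + 1·3 + 0·-4 + -1·3 = 6
  a_12 = -1·6 + 1·-6 + 0·3 + -1·-4 = -8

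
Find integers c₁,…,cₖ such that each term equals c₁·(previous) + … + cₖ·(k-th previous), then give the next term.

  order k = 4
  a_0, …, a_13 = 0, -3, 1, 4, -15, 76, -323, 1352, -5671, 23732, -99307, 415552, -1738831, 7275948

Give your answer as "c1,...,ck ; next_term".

  a_4 = -4·4 + 1·1 + 0·-3 + -4·0 = -15
  a_5 = -4·-15 + 1·4 + 0·1 + -4·-3 = 76
  a_6 = -4·76 + 1·-15 + 0·4 + -4·1 = -323
  a_7 = -4·-323 + 1·76 + 0·-15 + -4·4 = 1352
  a_8 = -4·1352 + 1·-323 + 0·76 + -4·-15 = -5671
  a_9 = -4·-5671 + 1·1352 + 0·-323 + -4·76 = 23732
  a_10 = -4·23732 + 1·-5671 + 0·1352 + -4·-323 = -99307
  a_11 = -4·-99307 + 1·23732 + 0·-5671 + -4·1352 = 415552
  a_12 = -4·415552 + 1·-99307 + 0·23732 + -4·-5671 = -1738831
  a_13 = -4·-1738831 + 1·415552 + 0·-99307 + -4·23732 = 7275948
  a_14 = -4·7275948 + 1·-1738831 + 0·415552 + -4·-99307 = -30445395

-4,1,0,-4 ; -30445395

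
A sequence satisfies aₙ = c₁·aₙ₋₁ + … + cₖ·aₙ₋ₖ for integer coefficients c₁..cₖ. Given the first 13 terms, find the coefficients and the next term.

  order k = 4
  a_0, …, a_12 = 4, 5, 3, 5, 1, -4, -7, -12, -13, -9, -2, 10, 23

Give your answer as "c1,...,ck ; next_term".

1,0,0,-1 ; 32

  a_4 = 1·5 + 0·3 + 0·5 + -1·4 = 1
  a_5 = 1·1 + 0·5 + 0·3 + -1·5 = -4
  a_6 = 1·-4 + 0·1 + 0·5 + -1·3 = -7
  a_7 = 1·-7 + 0·-4 + 0·1 + -1·5 = -12
  a_8 = 1·-12 + 0·-7 + 0·-4 + -1·1 = -13
  a_9 = 1·-13 + 0·-12 + 0·-7 + -1·-4 = -9
  a_10 = 1·-9 + 0·-13 + 0·-12 + -1·-7 = -2
  a_11 = 1·-2 + 0·-9 + 0·-13 + -1·-12 = 10
  a_12 = 1·10 + 0·-2 + 0·-9 + -1·-13 = 23
  a_13 = 1·23 + 0·10 + 0·-2 + -1·-9 = 32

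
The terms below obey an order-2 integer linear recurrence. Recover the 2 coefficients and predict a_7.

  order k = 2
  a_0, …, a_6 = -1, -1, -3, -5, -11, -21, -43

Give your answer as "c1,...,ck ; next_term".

1,2 ; -85

  a_2 = 1·-1 + 2·-1 = -3
  a_3 = 1·-3 + 2·-1 = -5
  a_4 = 1·-5 + 2·-3 = -11
  a_5 = 1·-11 + 2·-5 = -21
  a_6 = 1·-21 + 2·-11 = -43
  a_7 = 1·-43 + 2·-21 = -85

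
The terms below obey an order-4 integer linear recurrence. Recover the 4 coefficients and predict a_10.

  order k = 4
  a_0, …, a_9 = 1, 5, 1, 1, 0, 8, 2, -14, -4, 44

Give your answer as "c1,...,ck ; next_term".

  a_4 = 0·1 + -2·1 + 0·5 + 2·1 = 0
  a_5 = 0·0 + -2·1 + 0·1 + 2·5 = 8
  a_6 = 0·8 + -2·0 + 0·1 + 2·1 = 2
  a_7 = 0·2 + -2·8 + 0·0 + 2·1 = -14
  a_8 = 0·-14 + -2·2 + 0·8 + 2·0 = -4
  a_9 = 0·-4 + -2·-14 + 0·2 + 2·8 = 44
  a_10 = 0·44 + -2·-4 + 0·-14 + 2·2 = 12

0,-2,0,2 ; 12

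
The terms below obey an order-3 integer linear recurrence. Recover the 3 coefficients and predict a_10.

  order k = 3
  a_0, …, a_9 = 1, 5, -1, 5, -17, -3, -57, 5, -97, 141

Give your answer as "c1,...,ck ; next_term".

1,2,-4 ; -73

  a_3 = 1·-1 + 2·5 + -4·1 = 5
  a_4 = 1·5 + 2·-1 + -4·5 = -17
  a_5 = 1·-17 + 2·5 + -4·-1 = -3
  a_6 = 1·-3 + 2·-17 + -4·5 = -57
  a_7 = 1·-57 + 2·-3 + -4·-17 = 5
  a_8 = 1·5 + 2·-57 + -4·-3 = -97
  a_9 = 1·-97 + 2·5 + -4·-57 = 141
  a_10 = 1·141 + 2·-97 + -4·5 = -73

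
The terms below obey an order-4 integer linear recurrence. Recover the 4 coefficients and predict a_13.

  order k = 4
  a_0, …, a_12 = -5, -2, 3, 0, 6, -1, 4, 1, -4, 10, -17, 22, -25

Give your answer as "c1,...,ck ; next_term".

  a_4 = -1·0 + 1·3 + 1·-2 + -1·-5 = 6
  a_5 = -1·6 + 1·0 + 1·3 + -1·-2 = -1
  a_6 = -1·-1 + 1·6 + 1·0 + -1·3 = 4
  a_7 = -1·4 + 1·-1 + 1·6 + -1·0 = 1
  a_8 = -1·1 + 1·4 + 1·-1 + -1·6 = -4
  a_9 = -1·-4 + 1·1 + 1·4 + -1·-1 = 10
  a_10 = -1·10 + 1·-4 + 1·1 + -1·4 = -17
  a_11 = -1·-17 + 1·10 + 1·-4 + -1·1 = 22
  a_12 = -1·22 + 1·-17 + 1·10 + -1·-4 = -25
  a_13 = -1·-25 + 1·22 + 1·-17 + -1·10 = 20

-1,1,1,-1 ; 20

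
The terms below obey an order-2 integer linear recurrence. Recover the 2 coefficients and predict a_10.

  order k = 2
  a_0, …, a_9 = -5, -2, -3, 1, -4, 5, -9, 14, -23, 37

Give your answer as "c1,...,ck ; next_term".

-1,1 ; -60

  a_2 = -1·-2 + 1·-5 = -3
  a_3 = -1·-3 + 1·-2 = 1
  a_4 = -1·1 + 1·-3 = -4
  a_5 = -1·-4 + 1·1 = 5
  a_6 = -1·5 + 1·-4 = -9
  a_7 = -1·-9 + 1·5 = 14
  a_8 = -1·14 + 1·-9 = -23
  a_9 = -1·-23 + 1·14 = 37
  a_10 = -1·37 + 1·-23 = -60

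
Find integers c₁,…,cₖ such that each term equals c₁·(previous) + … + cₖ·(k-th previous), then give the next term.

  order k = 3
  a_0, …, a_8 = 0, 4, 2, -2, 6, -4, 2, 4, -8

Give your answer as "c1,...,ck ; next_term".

-1,0,1 ; 10

  a_3 = -1·2 + 0·4 + 1·0 = -2
  a_4 = -1·-2 + 0·2 + 1·4 = 6
  a_5 = -1·6 + 0·-2 + 1·2 = -4
  a_6 = -1·-4 + 0·6 + 1·-2 = 2
  a_7 = -1·2 + 0·-4 + 1·6 = 4
  a_8 = -1·4 + 0·2 + 1·-4 = -8
  a_9 = -1·-8 + 0·4 + 1·2 = 10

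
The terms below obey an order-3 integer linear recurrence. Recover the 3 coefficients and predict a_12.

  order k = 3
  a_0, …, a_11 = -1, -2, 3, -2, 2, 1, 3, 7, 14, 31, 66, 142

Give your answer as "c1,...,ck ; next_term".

1,2,1 ; 305

  a_3 = 1·3 + 2·-2 + 1·-1 = -2
  a_4 = 1·-2 + 2·3 + 1·-2 = 2
  a_5 = 1·2 + 2·-2 + 1·3 = 1
  a_6 = 1·1 + 2·2 + 1·-2 = 3
  a_7 = 1·3 + 2·1 + 1·2 = 7
  a_8 = 1·7 + 2·3 + 1·1 = 14
  a_9 = 1·14 + 2·7 + 1·3 = 31
  a_10 = 1·31 + 2·14 + 1·7 = 66
  a_11 = 1·66 + 2·31 + 1·14 = 142
  a_12 = 1·142 + 2·66 + 1·31 = 305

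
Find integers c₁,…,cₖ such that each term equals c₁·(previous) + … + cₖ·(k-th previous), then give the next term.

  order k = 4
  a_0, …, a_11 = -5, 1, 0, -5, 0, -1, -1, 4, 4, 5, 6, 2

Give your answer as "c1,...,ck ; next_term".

  a_4 = 1·-5 + 0·0 + 0·1 + -1·-5 = 0
  a_5 = 1·0 + 0·-5 + 0·0 + -1·1 = -1
  a_6 = 1·-1 + 0·0 + 0·-5 + -1·0 = -1
  a_7 = 1·-1 + 0·-1 + 0·0 + -1·-5 = 4
  a_8 = 1·4 + 0·-1 + 0·-1 + -1·0 = 4
  a_9 = 1·4 + 0·4 + 0·-1 + -1·-1 = 5
  a_10 = 1·5 + 0·4 + 0·4 + -1·-1 = 6
  a_11 = 1·6 + 0·5 + 0·4 + -1·4 = 2
  a_12 = 1·2 + 0·6 + 0·5 + -1·4 = -2

1,0,0,-1 ; -2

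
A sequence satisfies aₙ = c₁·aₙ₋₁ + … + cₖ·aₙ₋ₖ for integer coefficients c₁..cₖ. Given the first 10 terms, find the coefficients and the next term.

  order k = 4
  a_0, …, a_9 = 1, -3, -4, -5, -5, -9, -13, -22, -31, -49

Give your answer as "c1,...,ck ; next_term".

1,1,-1,1 ; -71

  a_4 = 1·-5 + 1·-4 + -1·-3 + 1·1 = -5
  a_5 = 1·-5 + 1·-5 + -1·-4 + 1·-3 = -9
  a_6 = 1·-9 + 1·-5 + -1·-5 + 1·-4 = -13
  a_7 = 1·-13 + 1·-9 + -1·-5 + 1·-5 = -22
  a_8 = 1·-22 + 1·-13 + -1·-9 + 1·-5 = -31
  a_9 = 1·-31 + 1·-22 + -1·-13 + 1·-9 = -49
  a_10 = 1·-49 + 1·-31 + -1·-22 + 1·-13 = -71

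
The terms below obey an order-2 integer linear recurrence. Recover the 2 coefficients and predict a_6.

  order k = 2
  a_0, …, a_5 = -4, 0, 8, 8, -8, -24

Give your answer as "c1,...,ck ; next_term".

1,-2 ; -8

  a_2 = 1·0 + -2·-4 = 8
  a_3 = 1·8 + -2·0 = 8
  a_4 = 1·8 + -2·8 = -8
  a_5 = 1·-8 + -2·8 = -24
  a_6 = 1·-24 + -2·-8 = -8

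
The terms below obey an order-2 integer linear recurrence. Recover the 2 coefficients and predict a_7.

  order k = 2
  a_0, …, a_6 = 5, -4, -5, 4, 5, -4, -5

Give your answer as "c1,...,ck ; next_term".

0,-1 ; 4

  a_2 = 0·-4 + -1·5 = -5
  a_3 = 0·-5 + -1·-4 = 4
  a_4 = 0·4 + -1·-5 = 5
  a_5 = 0·5 + -1·4 = -4
  a_6 = 0·-4 + -1·5 = -5
  a_7 = 0·-5 + -1·-4 = 4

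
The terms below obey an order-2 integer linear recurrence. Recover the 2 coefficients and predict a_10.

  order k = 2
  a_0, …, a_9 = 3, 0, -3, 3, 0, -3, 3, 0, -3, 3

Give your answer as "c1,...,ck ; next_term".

  a_2 = -1·0 + -1·3 = -3
  a_3 = -1·-3 + -1·0 = 3
  a_4 = -1·3 + -1·-3 = 0
  a_5 = -1·0 + -1·3 = -3
  a_6 = -1·-3 + -1·0 = 3
  a_7 = -1·3 + -1·-3 = 0
  a_8 = -1·0 + -1·3 = -3
  a_9 = -1·-3 + -1·0 = 3
  a_10 = -1·3 + -1·-3 = 0

-1,-1 ; 0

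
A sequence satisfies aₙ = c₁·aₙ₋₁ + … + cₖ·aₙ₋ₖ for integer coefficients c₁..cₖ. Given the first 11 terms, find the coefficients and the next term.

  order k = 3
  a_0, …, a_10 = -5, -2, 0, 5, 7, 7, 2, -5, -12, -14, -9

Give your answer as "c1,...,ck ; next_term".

1,0,-1 ; 3

  a_3 = 1·0 + 0·-2 + -1·-5 = 5
  a_4 = 1·5 + 0·0 + -1·-2 = 7
  a_5 = 1·7 + 0·5 + -1·0 = 7
  a_6 = 1·7 + 0·7 + -1·5 = 2
  a_7 = 1·2 + 0·7 + -1·7 = -5
  a_8 = 1·-5 + 0·2 + -1·7 = -12
  a_9 = 1·-12 + 0·-5 + -1·2 = -14
  a_10 = 1·-14 + 0·-12 + -1·-5 = -9
  a_11 = 1·-9 + 0·-14 + -1·-12 = 3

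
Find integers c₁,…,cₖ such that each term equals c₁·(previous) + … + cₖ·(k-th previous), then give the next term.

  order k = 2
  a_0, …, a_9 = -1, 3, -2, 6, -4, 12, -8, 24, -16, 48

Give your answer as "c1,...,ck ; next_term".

0,2 ; -32

  a_2 = 0·3 + 2·-1 = -2
  a_3 = 0·-2 + 2·3 = 6
  a_4 = 0·6 + 2·-2 = -4
  a_5 = 0·-4 + 2·6 = 12
  a_6 = 0·12 + 2·-4 = -8
  a_7 = 0·-8 + 2·12 = 24
  a_8 = 0·24 + 2·-8 = -16
  a_9 = 0·-16 + 2·24 = 48
  a_10 = 0·48 + 2·-16 = -32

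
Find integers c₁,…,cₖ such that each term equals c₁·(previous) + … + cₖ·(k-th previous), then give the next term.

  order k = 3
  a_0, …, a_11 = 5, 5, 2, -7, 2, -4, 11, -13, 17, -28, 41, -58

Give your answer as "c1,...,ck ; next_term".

-1,0,-1 ; 86

  a_3 = -1·2 + 0·5 + -1·5 = -7
  a_4 = -1·-7 + 0·2 + -1·5 = 2
  a_5 = -1·2 + 0·-7 + -1·2 = -4
  a_6 = -1·-4 + 0·2 + -1·-7 = 11
  a_7 = -1·11 + 0·-4 + -1·2 = -13
  a_8 = -1·-13 + 0·11 + -1·-4 = 17
  a_9 = -1·17 + 0·-13 + -1·11 = -28
  a_10 = -1·-28 + 0·17 + -1·-13 = 41
  a_11 = -1·41 + 0·-28 + -1·17 = -58
  a_12 = -1·-58 + 0·41 + -1·-28 = 86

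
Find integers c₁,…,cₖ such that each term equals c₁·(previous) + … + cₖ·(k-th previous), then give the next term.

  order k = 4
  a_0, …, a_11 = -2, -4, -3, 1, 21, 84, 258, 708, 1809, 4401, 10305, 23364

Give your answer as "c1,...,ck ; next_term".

3,0,-3,-3 ; 51462

  a_4 = 3·1 + 0·-3 + -3·-4 + -3·-2 = 21
  a_5 = 3·21 + 0·1 + -3·-3 + -3·-4 = 84
  a_6 = 3·84 + 0·21 + -3·1 + -3·-3 = 258
  a_7 = 3·258 + 0·84 + -3·21 + -3·1 = 708
  a_8 = 3·708 + 0·258 + -3·84 + -3·21 = 1809
  a_9 = 3·1809 + 0·708 + -3·258 + -3·84 = 4401
  a_10 = 3·4401 + 0·1809 + -3·708 + -3·258 = 10305
  a_11 = 3·10305 + 0·4401 + -3·1809 + -3·708 = 23364
  a_12 = 3·23364 + 0·10305 + -3·4401 + -3·1809 = 51462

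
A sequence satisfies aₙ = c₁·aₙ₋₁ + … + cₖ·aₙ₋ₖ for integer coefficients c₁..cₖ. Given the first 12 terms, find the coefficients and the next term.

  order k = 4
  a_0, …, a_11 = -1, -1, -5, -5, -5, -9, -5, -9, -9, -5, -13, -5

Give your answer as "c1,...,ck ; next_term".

  a_4 = 0·-5 + 1·-5 + 1·-1 + -1·-1 = -5
  a_5 = 0·-5 + 1·-5 + 1·-5 + -1·-1 = -9
  a_6 = 0·-9 + 1·-5 + 1·-5 + -1·-5 = -5
  a_7 = 0·-5 + 1·-9 + 1·-5 + -1·-5 = -9
  a_8 = 0·-9 + 1·-5 + 1·-9 + -1·-5 = -9
  a_9 = 0·-9 + 1·-9 + 1·-5 + -1·-9 = -5
  a_10 = 0·-5 + 1·-9 + 1·-9 + -1·-5 = -13
  a_11 = 0·-13 + 1·-5 + 1·-9 + -1·-9 = -5
  a_12 = 0·-5 + 1·-13 + 1·-5 + -1·-9 = -9

0,1,1,-1 ; -9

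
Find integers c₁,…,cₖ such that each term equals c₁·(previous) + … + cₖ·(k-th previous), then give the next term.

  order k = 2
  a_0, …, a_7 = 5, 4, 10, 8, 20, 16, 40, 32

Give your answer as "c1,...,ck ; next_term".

  a_2 = 0·4 + 2·5 = 10
  a_3 = 0·10 + 2·4 = 8
  a_4 = 0·8 + 2·10 = 20
  a_5 = 0·20 + 2·8 = 16
  a_6 = 0·16 + 2·20 = 40
  a_7 = 0·40 + 2·16 = 32
  a_8 = 0·32 + 2·40 = 80

0,2 ; 80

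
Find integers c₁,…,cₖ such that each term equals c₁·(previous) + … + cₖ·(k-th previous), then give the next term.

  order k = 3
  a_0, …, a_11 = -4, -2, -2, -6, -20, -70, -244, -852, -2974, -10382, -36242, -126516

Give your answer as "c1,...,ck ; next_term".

3,2,-1 ; -441650

  a_3 = 3·-2 + 2·-2 + -1·-4 = -6
  a_4 = 3·-6 + 2·-2 + -1·-2 = -20
  a_5 = 3·-20 + 2·-6 + -1·-2 = -70
  a_6 = 3·-70 + 2·-20 + -1·-6 = -244
  a_7 = 3·-244 + 2·-70 + -1·-20 = -852
  a_8 = 3·-852 + 2·-244 + -1·-70 = -2974
  a_9 = 3·-2974 + 2·-852 + -1·-244 = -10382
  a_10 = 3·-10382 + 2·-2974 + -1·-852 = -36242
  a_11 = 3·-36242 + 2·-10382 + -1·-2974 = -126516
  a_12 = 3·-126516 + 2·-36242 + -1·-10382 = -441650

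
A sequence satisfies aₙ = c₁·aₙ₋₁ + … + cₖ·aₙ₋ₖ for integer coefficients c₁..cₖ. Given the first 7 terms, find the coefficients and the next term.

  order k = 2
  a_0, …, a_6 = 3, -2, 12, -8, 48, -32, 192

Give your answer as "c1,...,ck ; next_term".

0,4 ; -128

  a_2 = 0·-2 + 4·3 = 12
  a_3 = 0·12 + 4·-2 = -8
  a_4 = 0·-8 + 4·12 = 48
  a_5 = 0·48 + 4·-8 = -32
  a_6 = 0·-32 + 4·48 = 192
  a_7 = 0·192 + 4·-32 = -128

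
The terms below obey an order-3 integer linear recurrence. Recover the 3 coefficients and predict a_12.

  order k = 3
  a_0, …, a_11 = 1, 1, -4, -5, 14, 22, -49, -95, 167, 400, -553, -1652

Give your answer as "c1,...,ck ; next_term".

  a_3 = 1·-4 + -4·1 + 3·1 = -5
  a_4 = 1·-5 + -4·-4 + 3·1 = 14
  a_5 = 1·14 + -4·-5 + 3·-4 = 22
  a_6 = 1·22 + -4·14 + 3·-5 = -49
  a_7 = 1·-49 + -4·22 + 3·14 = -95
  a_8 = 1·-95 + -4·-49 + 3·22 = 167
  a_9 = 1·167 + -4·-95 + 3·-49 = 400
  a_10 = 1·400 + -4·167 + 3·-95 = -553
  a_11 = 1·-553 + -4·400 + 3·167 = -1652
  a_12 = 1·-1652 + -4·-553 + 3·400 = 1760

1,-4,3 ; 1760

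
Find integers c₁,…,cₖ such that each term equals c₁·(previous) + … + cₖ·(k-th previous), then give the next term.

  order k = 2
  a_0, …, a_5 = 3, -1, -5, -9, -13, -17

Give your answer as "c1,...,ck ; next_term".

  a_2 = 2·-1 + -1·3 = -5
  a_3 = 2·-5 + -1·-1 = -9
  a_4 = 2·-9 + -1·-5 = -13
  a_5 = 2·-13 + -1·-9 = -17
  a_6 = 2·-17 + -1·-13 = -21

2,-1 ; -21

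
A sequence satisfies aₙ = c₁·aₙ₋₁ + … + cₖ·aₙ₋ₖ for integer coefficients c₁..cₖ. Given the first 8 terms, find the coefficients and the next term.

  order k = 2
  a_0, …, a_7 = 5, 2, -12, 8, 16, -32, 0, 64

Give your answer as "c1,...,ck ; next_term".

-1,-2 ; -64

  a_2 = -1·2 + -2·5 = -12
  a_3 = -1·-12 + -2·2 = 8
  a_4 = -1·8 + -2·-12 = 16
  a_5 = -1·16 + -2·8 = -32
  a_6 = -1·-32 + -2·16 = 0
  a_7 = -1·0 + -2·-32 = 64
  a_8 = -1·64 + -2·0 = -64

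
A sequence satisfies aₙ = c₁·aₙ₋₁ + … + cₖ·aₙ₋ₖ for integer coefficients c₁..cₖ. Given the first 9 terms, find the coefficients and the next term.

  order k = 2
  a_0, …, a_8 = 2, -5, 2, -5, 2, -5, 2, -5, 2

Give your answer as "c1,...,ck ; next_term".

  a_2 = 0·-5 + 1·2 = 2
  a_3 = 0·2 + 1·-5 = -5
  a_4 = 0·-5 + 1·2 = 2
  a_5 = 0·2 + 1·-5 = -5
  a_6 = 0·-5 + 1·2 = 2
  a_7 = 0·2 + 1·-5 = -5
  a_8 = 0·-5 + 1·2 = 2
  a_9 = 0·2 + 1·-5 = -5

0,1 ; -5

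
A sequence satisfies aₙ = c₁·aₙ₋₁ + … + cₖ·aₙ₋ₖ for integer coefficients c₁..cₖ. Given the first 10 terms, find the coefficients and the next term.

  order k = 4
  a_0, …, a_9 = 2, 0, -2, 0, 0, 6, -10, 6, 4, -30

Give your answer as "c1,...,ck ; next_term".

  a_4 = -3·0 + -4·-2 + -3·0 + -4·2 = 0
  a_5 = -3·0 + -4·0 + -3·-2 + -4·0 = 6
  a_6 = -3·6 + -4·0 + -3·0 + -4·-2 = -10
  a_7 = -3·-10 + -4·6 + -3·0 + -4·0 = 6
  a_8 = -3·6 + -4·-10 + -3·6 + -4·0 = 4
  a_9 = -3·4 + -4·6 + -3·-10 + -4·6 = -30
  a_10 = -3·-30 + -4·4 + -3·6 + -4·-10 = 96

-3,-4,-3,-4 ; 96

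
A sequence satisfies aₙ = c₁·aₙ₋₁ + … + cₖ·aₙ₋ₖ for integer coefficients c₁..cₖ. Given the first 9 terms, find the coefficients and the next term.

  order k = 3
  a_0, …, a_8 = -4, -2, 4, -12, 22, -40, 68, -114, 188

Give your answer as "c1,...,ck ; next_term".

-2,0,1 ; -308

  a_3 = -2·4 + 0·-2 + 1·-4 = -12
  a_4 = -2·-12 + 0·4 + 1·-2 = 22
  a_5 = -2·22 + 0·-12 + 1·4 = -40
  a_6 = -2·-40 + 0·22 + 1·-12 = 68
  a_7 = -2·68 + 0·-40 + 1·22 = -114
  a_8 = -2·-114 + 0·68 + 1·-40 = 188
  a_9 = -2·188 + 0·-114 + 1·68 = -308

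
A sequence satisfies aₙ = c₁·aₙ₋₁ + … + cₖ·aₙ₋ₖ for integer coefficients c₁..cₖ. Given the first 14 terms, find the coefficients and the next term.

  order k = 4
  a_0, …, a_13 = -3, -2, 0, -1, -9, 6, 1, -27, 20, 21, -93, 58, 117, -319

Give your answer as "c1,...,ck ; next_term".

-1,-1,2,2 ; 132

  a_4 = -1·-1 + -1·0 + 2·-2 + 2·-3 = -9
  a_5 = -1·-9 + -1·-1 + 2·0 + 2·-2 = 6
  a_6 = -1·6 + -1·-9 + 2·-1 + 2·0 = 1
  a_7 = -1·1 + -1·6 + 2·-9 + 2·-1 = -27
  a_8 = -1·-27 + -1·1 + 2·6 + 2·-9 = 20
  a_9 = -1·20 + -1·-27 + 2·1 + 2·6 = 21
  a_10 = -1·21 + -1·20 + 2·-27 + 2·1 = -93
  a_11 = -1·-93 + -1·21 + 2·20 + 2·-27 = 58
  a_12 = -1·58 + -1·-93 + 2·21 + 2·20 = 117
  a_13 = -1·117 + -1·58 + 2·-93 + 2·21 = -319
  a_14 = -1·-319 + -1·117 + 2·58 + 2·-93 = 132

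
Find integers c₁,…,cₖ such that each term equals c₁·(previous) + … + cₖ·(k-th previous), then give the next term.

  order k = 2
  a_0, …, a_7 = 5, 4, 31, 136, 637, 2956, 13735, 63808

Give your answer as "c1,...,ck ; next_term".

4,3 ; 296437

  a_2 = 4·4 + 3·5 = 31
  a_3 = 4·31 + 3·4 = 136
  a_4 = 4·136 + 3·31 = 637
  a_5 = 4·637 + 3·136 = 2956
  a_6 = 4·2956 + 3·637 = 13735
  a_7 = 4·13735 + 3·2956 = 63808
  a_8 = 4·63808 + 3·13735 = 296437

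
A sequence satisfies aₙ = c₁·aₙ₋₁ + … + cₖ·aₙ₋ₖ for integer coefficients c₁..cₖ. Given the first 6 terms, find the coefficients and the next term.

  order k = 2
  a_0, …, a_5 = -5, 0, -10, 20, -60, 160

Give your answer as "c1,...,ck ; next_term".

-2,2 ; -440

  a_2 = -2·0 + 2·-5 = -10
  a_3 = -2·-10 + 2·0 = 20
  a_4 = -2·20 + 2·-10 = -60
  a_5 = -2·-60 + 2·20 = 160
  a_6 = -2·160 + 2·-60 = -440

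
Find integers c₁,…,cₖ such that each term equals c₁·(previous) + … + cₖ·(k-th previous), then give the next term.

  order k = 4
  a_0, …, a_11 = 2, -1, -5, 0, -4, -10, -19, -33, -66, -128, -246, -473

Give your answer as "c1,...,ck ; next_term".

  a_4 = 1·0 + 1·-5 + 1·-1 + 1·2 = -4
  a_5 = 1·-4 + 1·0 + 1·-5 + 1·-1 = -10
  a_6 = 1·-10 + 1·-4 + 1·0 + 1·-5 = -19
  a_7 = 1·-19 + 1·-10 + 1·-4 + 1·0 = -33
  a_8 = 1·-33 + 1·-19 + 1·-10 + 1·-4 = -66
  a_9 = 1·-66 + 1·-33 + 1·-19 + 1·-10 = -128
  a_10 = 1·-128 + 1·-66 + 1·-33 + 1·-19 = -246
  a_11 = 1·-246 + 1·-128 + 1·-66 + 1·-33 = -473
  a_12 = 1·-473 + 1·-246 + 1·-128 + 1·-66 = -913

1,1,1,1 ; -913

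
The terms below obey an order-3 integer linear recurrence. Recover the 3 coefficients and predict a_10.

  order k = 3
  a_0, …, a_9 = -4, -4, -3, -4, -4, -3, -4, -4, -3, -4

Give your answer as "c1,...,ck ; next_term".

0,0,1 ; -4

  a_3 = 0·-3 + 0·-4 + 1·-4 = -4
  a_4 = 0·-4 + 0·-3 + 1·-4 = -4
  a_5 = 0·-4 + 0·-4 + 1·-3 = -3
  a_6 = 0·-3 + 0·-4 + 1·-4 = -4
  a_7 = 0·-4 + 0·-3 + 1·-4 = -4
  a_8 = 0·-4 + 0·-4 + 1·-3 = -3
  a_9 = 0·-3 + 0·-4 + 1·-4 = -4
  a_10 = 0·-4 + 0·-3 + 1·-4 = -4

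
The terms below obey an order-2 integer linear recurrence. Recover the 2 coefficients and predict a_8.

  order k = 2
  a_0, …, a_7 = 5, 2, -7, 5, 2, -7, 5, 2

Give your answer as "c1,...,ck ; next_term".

-1,-1 ; -7

  a_2 = -1·2 + -1·5 = -7
  a_3 = -1·-7 + -1·2 = 5
  a_4 = -1·5 + -1·-7 = 2
  a_5 = -1·2 + -1·5 = -7
  a_6 = -1·-7 + -1·2 = 5
  a_7 = -1·5 + -1·-7 = 2
  a_8 = -1·2 + -1·5 = -7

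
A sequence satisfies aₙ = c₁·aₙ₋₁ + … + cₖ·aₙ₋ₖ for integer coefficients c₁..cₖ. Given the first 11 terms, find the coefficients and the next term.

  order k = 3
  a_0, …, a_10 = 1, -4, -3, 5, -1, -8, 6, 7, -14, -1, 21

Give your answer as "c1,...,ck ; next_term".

0,-1,1 ; -13

  a_3 = 0·-3 + -1·-4 + 1·1 = 5
  a_4 = 0·5 + -1·-3 + 1·-4 = -1
  a_5 = 0·-1 + -1·5 + 1·-3 = -8
  a_6 = 0·-8 + -1·-1 + 1·5 = 6
  a_7 = 0·6 + -1·-8 + 1·-1 = 7
  a_8 = 0·7 + -1·6 + 1·-8 = -14
  a_9 = 0·-14 + -1·7 + 1·6 = -1
  a_10 = 0·-1 + -1·-14 + 1·7 = 21
  a_11 = 0·21 + -1·-1 + 1·-14 = -13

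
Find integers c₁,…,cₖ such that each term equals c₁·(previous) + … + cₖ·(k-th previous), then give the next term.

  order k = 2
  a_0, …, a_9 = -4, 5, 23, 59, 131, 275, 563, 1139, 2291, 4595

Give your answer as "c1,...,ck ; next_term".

  a_2 = 3·5 + -2·-4 = 23
  a_3 = 3·23 + -2·5 = 59
  a_4 = 3·59 + -2·23 = 131
  a_5 = 3·131 + -2·59 = 275
  a_6 = 3·275 + -2·131 = 563
  a_7 = 3·563 + -2·275 = 1139
  a_8 = 3·1139 + -2·563 = 2291
  a_9 = 3·2291 + -2·1139 = 4595
  a_10 = 3·4595 + -2·2291 = 9203

3,-2 ; 9203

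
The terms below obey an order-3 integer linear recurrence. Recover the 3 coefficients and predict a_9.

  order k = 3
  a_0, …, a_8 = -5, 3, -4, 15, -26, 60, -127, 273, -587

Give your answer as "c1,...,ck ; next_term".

  a_3 = -1·-4 + 2·3 + -1·-5 = 15
  a_4 = -1·15 + 2·-4 + -1·3 = -26
  a_5 = -1·-26 + 2·15 + -1·-4 = 60
  a_6 = -1·60 + 2·-26 + -1·15 = -127
  a_7 = -1·-127 + 2·60 + -1·-26 = 273
  a_8 = -1·273 + 2·-127 + -1·60 = -587
  a_9 = -1·-587 + 2·273 + -1·-127 = 1260

-1,2,-1 ; 1260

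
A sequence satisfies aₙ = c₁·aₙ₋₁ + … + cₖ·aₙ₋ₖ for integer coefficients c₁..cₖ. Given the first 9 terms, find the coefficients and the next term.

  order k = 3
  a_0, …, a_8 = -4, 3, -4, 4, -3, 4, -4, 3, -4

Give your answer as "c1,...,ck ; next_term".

0,0,-1 ; 4

  a_3 = 0·-4 + 0·3 + -1·-4 = 4
  a_4 = 0·4 + 0·-4 + -1·3 = -3
  a_5 = 0·-3 + 0·4 + -1·-4 = 4
  a_6 = 0·4 + 0·-3 + -1·4 = -4
  a_7 = 0·-4 + 0·4 + -1·-3 = 3
  a_8 = 0·3 + 0·-4 + -1·4 = -4
  a_9 = 0·-4 + 0·3 + -1·-4 = 4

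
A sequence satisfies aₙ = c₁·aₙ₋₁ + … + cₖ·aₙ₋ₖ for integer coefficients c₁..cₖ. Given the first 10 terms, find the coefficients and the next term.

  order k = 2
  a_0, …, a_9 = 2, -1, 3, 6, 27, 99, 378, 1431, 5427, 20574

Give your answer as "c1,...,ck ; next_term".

3,3 ; 78003

  a_2 = 3·-1 + 3·2 = 3
  a_3 = 3·3 + 3·-1 = 6
  a_4 = 3·6 + 3·3 = 27
  a_5 = 3·27 + 3·6 = 99
  a_6 = 3·99 + 3·27 = 378
  a_7 = 3·378 + 3·99 = 1431
  a_8 = 3·1431 + 3·378 = 5427
  a_9 = 3·5427 + 3·1431 = 20574
  a_10 = 3·20574 + 3·5427 = 78003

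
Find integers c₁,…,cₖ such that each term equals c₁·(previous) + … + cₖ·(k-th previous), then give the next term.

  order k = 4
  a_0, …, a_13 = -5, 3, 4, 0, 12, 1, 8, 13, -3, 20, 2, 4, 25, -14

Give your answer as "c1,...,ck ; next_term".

  a_4 = 0·0 + 1·4 + 1·3 + -1·-5 = 12
  a_5 = 0·12 + 1·0 + 1·4 + -1·3 = 1
  a_6 = 0·1 + 1·12 + 1·0 + -1·4 = 8
  a_7 = 0·8 + 1·1 + 1·12 + -1·0 = 13
  a_8 = 0·13 + 1·8 + 1·1 + -1·12 = -3
  a_9 = 0·-3 + 1·13 + 1·8 + -1·1 = 20
  a_10 = 0·20 + 1·-3 + 1·13 + -1·8 = 2
  a_11 = 0·2 + 1·20 + 1·-3 + -1·13 = 4
  a_12 = 0·4 + 1·2 + 1·20 + -1·-3 = 25
  a_13 = 0·25 + 1·4 + 1·2 + -1·20 = -14
  a_14 = 0·-14 + 1·25 + 1·4 + -1·2 = 27

0,1,1,-1 ; 27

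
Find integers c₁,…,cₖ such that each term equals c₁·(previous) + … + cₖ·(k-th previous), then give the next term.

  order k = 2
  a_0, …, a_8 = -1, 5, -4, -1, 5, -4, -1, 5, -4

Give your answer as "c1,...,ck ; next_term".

-1,-1 ; -1

  a_2 = -1·5 + -1·-1 = -4
  a_3 = -1·-4 + -1·5 = -1
  a_4 = -1·-1 + -1·-4 = 5
  a_5 = -1·5 + -1·-1 = -4
  a_6 = -1·-4 + -1·5 = -1
  a_7 = -1·-1 + -1·-4 = 5
  a_8 = -1·5 + -1·-1 = -4
  a_9 = -1·-4 + -1·5 = -1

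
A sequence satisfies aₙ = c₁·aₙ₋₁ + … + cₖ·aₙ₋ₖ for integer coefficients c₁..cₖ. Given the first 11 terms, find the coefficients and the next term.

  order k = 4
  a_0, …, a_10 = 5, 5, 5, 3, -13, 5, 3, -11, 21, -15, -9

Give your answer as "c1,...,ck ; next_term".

  a_4 = -1·3 + -1·5 + 0·5 + -1·5 = -13
  a_5 = -1·-13 + -1·3 + 0·5 + -1·5 = 5
  a_6 = -1·5 + -1·-13 + 0·3 + -1·5 = 3
  a_7 = -1·3 + -1·5 + 0·-13 + -1·3 = -11
  a_8 = -1·-11 + -1·3 + 0·5 + -1·-13 = 21
  a_9 = -1·21 + -1·-11 + 0·3 + -1·5 = -15
  a_10 = -1·-15 + -1·21 + 0·-11 + -1·3 = -9
  a_11 = -1·-9 + -1·-15 + 0·21 + -1·-11 = 35

-1,-1,0,-1 ; 35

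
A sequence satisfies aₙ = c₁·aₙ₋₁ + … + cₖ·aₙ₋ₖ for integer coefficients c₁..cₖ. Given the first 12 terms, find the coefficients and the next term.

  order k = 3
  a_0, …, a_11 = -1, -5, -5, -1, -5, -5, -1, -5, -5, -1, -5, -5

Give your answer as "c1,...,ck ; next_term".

0,0,1 ; -1

  a_3 = 0·-5 + 0·-5 + 1·-1 = -1
  a_4 = 0·-1 + 0·-5 + 1·-5 = -5
  a_5 = 0·-5 + 0·-1 + 1·-5 = -5
  a_6 = 0·-5 + 0·-5 + 1·-1 = -1
  a_7 = 0·-1 + 0·-5 + 1·-5 = -5
  a_8 = 0·-5 + 0·-1 + 1·-5 = -5
  a_9 = 0·-5 + 0·-5 + 1·-1 = -1
  a_10 = 0·-1 + 0·-5 + 1·-5 = -5
  a_11 = 0·-5 + 0·-1 + 1·-5 = -5
  a_12 = 0·-5 + 0·-5 + 1·-1 = -1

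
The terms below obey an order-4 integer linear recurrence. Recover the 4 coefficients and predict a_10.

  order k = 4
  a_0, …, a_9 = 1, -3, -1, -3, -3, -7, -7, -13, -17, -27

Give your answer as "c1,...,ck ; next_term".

  a_4 = 0·-3 + 1·-1 + 1·-3 + 1·1 = -3
  a_5 = 0·-3 + 1·-3 + 1·-1 + 1·-3 = -7
  a_6 = 0·-7 + 1·-3 + 1·-3 + 1·-1 = -7
  a_7 = 0·-7 + 1·-7 + 1·-3 + 1·-3 = -13
  a_8 = 0·-13 + 1·-7 + 1·-7 + 1·-3 = -17
  a_9 = 0·-17 + 1·-13 + 1·-7 + 1·-7 = -27
  a_10 = 0·-27 + 1·-17 + 1·-13 + 1·-7 = -37

0,1,1,1 ; -37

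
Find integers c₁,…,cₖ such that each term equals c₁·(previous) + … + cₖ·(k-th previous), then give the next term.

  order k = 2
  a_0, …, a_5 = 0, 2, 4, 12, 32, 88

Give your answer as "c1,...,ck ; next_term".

  a_2 = 2·2 + 2·0 = 4
  a_3 = 2·4 + 2·2 = 12
  a_4 = 2·12 + 2·4 = 32
  a_5 = 2·32 + 2·12 = 88
  a_6 = 2·88 + 2·32 = 240

2,2 ; 240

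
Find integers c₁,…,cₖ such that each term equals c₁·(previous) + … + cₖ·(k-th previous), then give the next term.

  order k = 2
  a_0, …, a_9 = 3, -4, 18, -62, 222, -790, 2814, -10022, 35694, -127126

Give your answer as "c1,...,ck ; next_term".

-3,2 ; 452766

  a_2 = -3·-4 + 2·3 = 18
  a_3 = -3·18 + 2·-4 = -62
  a_4 = -3·-62 + 2·18 = 222
  a_5 = -3·222 + 2·-62 = -790
  a_6 = -3·-790 + 2·222 = 2814
  a_7 = -3·2814 + 2·-790 = -10022
  a_8 = -3·-10022 + 2·2814 = 35694
  a_9 = -3·35694 + 2·-10022 = -127126
  a_10 = -3·-127126 + 2·35694 = 452766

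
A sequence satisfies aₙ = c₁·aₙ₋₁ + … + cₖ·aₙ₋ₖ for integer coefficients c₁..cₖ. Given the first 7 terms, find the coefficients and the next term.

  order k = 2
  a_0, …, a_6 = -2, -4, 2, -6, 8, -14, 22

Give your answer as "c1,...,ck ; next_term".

  a_2 = -1·-4 + 1·-2 = 2
  a_3 = -1·2 + 1·-4 = -6
  a_4 = -1·-6 + 1·2 = 8
  a_5 = -1·8 + 1·-6 = -14
  a_6 = -1·-14 + 1·8 = 22
  a_7 = -1·22 + 1·-14 = -36

-1,1 ; -36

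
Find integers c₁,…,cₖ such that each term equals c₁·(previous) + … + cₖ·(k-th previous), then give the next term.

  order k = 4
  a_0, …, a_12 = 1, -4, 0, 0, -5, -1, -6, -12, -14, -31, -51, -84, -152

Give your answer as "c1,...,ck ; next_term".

  a_4 = 1·0 + 1·0 + 1·-4 + -1·1 = -5
  a_5 = 1·-5 + 1·0 + 1·0 + -1·-4 = -1
  a_6 = 1·-1 + 1·-5 + 1·0 + -1·0 = -6
  a_7 = 1·-6 + 1·-1 + 1·-5 + -1·0 = -12
  a_8 = 1·-12 + 1·-6 + 1·-1 + -1·-5 = -14
  a_9 = 1·-14 + 1·-12 + 1·-6 + -1·-1 = -31
  a_10 = 1·-31 + 1·-14 + 1·-12 + -1·-6 = -51
  a_11 = 1·-51 + 1·-31 + 1·-14 + -1·-12 = -84
  a_12 = 1·-84 + 1·-51 + 1·-31 + -1·-14 = -152
  a_13 = 1·-152 + 1·-84 + 1·-51 + -1·-31 = -256

1,1,1,-1 ; -256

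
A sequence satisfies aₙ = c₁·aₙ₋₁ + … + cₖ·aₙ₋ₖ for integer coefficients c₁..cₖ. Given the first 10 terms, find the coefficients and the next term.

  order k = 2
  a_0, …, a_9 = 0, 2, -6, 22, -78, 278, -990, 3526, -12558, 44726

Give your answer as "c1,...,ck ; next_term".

  a_2 = -3·2 + 2·0 = -6
  a_3 = -3·-6 + 2·2 = 22
  a_4 = -3·22 + 2·-6 = -78
  a_5 = -3·-78 + 2·22 = 278
  a_6 = -3·278 + 2·-78 = -990
  a_7 = -3·-990 + 2·278 = 3526
  a_8 = -3·3526 + 2·-990 = -12558
  a_9 = -3·-12558 + 2·3526 = 44726
  a_10 = -3·44726 + 2·-12558 = -159294

-3,2 ; -159294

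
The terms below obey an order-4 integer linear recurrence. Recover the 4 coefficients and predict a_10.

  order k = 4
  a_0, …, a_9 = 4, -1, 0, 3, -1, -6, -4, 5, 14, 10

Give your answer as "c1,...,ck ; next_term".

  a_4 = 1·3 + -2·0 + 0·-1 + -1·4 = -1
  a_5 = 1·-1 + -2·3 + 0·0 + -1·-1 = -6
  a_6 = 1·-6 + -2·-1 + 0·3 + -1·0 = -4
  a_7 = 1·-4 + -2·-6 + 0·-1 + -1·3 = 5
  a_8 = 1·5 + -2·-4 + 0·-6 + -1·-1 = 14
  a_9 = 1·14 + -2·5 + 0·-4 + -1·-6 = 10
  a_10 = 1·10 + -2·14 + 0·5 + -1·-4 = -14

1,-2,0,-1 ; -14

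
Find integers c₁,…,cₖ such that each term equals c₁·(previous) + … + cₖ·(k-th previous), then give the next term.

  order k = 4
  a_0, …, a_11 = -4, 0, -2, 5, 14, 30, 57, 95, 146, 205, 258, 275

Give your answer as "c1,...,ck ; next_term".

  a_4 = 2·5 + 0·-2 + -1·0 + -1·-4 = 14
  a_5 = 2·14 + 0·5 + -1·-2 + -1·0 = 30
  a_6 = 2·30 + 0·14 + -1·5 + -1·-2 = 57
  a_7 = 2·57 + 0·30 + -1·14 + -1·5 = 95
  a_8 = 2·95 + 0·57 + -1·30 + -1·14 = 146
  a_9 = 2·146 + 0·95 + -1·57 + -1·30 = 205
  a_10 = 2·205 + 0·146 + -1·95 + -1·57 = 258
  a_11 = 2·258 + 0·205 + -1·146 + -1·95 = 275
  a_12 = 2·275 + 0·258 + -1·205 + -1·146 = 199

2,0,-1,-1 ; 199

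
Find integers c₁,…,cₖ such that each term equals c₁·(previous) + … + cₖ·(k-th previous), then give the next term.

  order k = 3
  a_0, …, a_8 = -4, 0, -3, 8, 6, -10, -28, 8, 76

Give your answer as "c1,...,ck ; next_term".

0,-2,-2 ; 40

  a_3 = 0·-3 + -2·0 + -2·-4 = 8
  a_4 = 0·8 + -2·-3 + -2·0 = 6
  a_5 = 0·6 + -2·8 + -2·-3 = -10
  a_6 = 0·-10 + -2·6 + -2·8 = -28
  a_7 = 0·-28 + -2·-10 + -2·6 = 8
  a_8 = 0·8 + -2·-28 + -2·-10 = 76
  a_9 = 0·76 + -2·8 + -2·-28 = 40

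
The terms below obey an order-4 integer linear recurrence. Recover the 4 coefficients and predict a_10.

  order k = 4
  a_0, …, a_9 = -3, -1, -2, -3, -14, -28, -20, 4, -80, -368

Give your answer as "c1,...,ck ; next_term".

2,-4,4,4 ; -480

  a_4 = 2·-3 + -4·-2 + 4·-1 + 4·-3 = -14
  a_5 = 2·-14 + -4·-3 + 4·-2 + 4·-1 = -28
  a_6 = 2·-28 + -4·-14 + 4·-3 + 4·-2 = -20
  a_7 = 2·-20 + -4·-28 + 4·-14 + 4·-3 = 4
  a_8 = 2·4 + -4·-20 + 4·-28 + 4·-14 = -80
  a_9 = 2·-80 + -4·4 + 4·-20 + 4·-28 = -368
  a_10 = 2·-368 + -4·-80 + 4·4 + 4·-20 = -480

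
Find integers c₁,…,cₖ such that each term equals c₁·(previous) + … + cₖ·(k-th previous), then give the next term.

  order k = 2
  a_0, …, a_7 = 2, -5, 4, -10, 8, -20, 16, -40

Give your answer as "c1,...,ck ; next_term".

  a_2 = 0·-5 + 2·2 = 4
  a_3 = 0·4 + 2·-5 = -10
  a_4 = 0·-10 + 2·4 = 8
  a_5 = 0·8 + 2·-10 = -20
  a_6 = 0·-20 + 2·8 = 16
  a_7 = 0·16 + 2·-20 = -40
  a_8 = 0·-40 + 2·16 = 32

0,2 ; 32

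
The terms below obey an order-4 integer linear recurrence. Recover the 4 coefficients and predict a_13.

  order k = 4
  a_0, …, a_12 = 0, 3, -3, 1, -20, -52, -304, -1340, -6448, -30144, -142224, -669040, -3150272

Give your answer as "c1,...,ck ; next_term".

4,4,-4,4 ; -14828928

  a_4 = 4·1 + 4·-3 + -4·3 + 4·0 = -20
  a_5 = 4·-20 + 4·1 + -4·-3 + 4·3 = -52
  a_6 = 4·-52 + 4·-20 + -4·1 + 4·-3 = -304
  a_7 = 4·-304 + 4·-52 + -4·-20 + 4·1 = -1340
  a_8 = 4·-1340 + 4·-304 + -4·-52 + 4·-20 = -6448
  a_9 = 4·-6448 + 4·-1340 + -4·-304 + 4·-52 = -30144
  a_10 = 4·-30144 + 4·-6448 + -4·-1340 + 4·-304 = -142224
  a_11 = 4·-142224 + 4·-30144 + -4·-6448 + 4·-1340 = -669040
  a_12 = 4·-669040 + 4·-142224 + -4·-30144 + 4·-6448 = -3150272
  a_13 = 4·-3150272 + 4·-669040 + -4·-142224 + 4·-30144 = -14828928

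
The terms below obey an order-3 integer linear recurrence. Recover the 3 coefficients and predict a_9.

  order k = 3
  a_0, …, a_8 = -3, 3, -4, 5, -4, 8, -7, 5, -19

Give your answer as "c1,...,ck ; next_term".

  a_3 = 1·-4 + 0·3 + -3·-3 = 5
  a_4 = 1·5 + 0·-4 + -3·3 = -4
  a_5 = 1·-4 + 0·5 + -3·-4 = 8
  a_6 = 1·8 + 0·-4 + -3·5 = -7
  a_7 = 1·-7 + 0·8 + -3·-4 = 5
  a_8 = 1·5 + 0·-7 + -3·8 = -19
  a_9 = 1·-19 + 0·5 + -3·-7 = 2

1,0,-3 ; 2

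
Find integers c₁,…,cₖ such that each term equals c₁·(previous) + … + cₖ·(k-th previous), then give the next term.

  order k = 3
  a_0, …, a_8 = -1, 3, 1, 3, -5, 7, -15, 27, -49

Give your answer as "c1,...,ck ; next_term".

  a_3 = -1·1 + 1·3 + -1·-1 = 3
  a_4 = -1·3 + 1·1 + -1·3 = -5
  a_5 = -1·-5 + 1·3 + -1·1 = 7
  a_6 = -1·7 + 1·-5 + -1·3 = -15
  a_7 = -1·-15 + 1·7 + -1·-5 = 27
  a_8 = -1·27 + 1·-15 + -1·7 = -49
  a_9 = -1·-49 + 1·27 + -1·-15 = 91

-1,1,-1 ; 91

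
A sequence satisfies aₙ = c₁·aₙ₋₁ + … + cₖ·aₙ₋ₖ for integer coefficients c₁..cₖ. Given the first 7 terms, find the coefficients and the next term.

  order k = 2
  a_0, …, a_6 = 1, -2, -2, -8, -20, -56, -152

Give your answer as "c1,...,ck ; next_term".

2,2 ; -416

  a_2 = 2·-2 + 2·1 = -2
  a_3 = 2·-2 + 2·-2 = -8
  a_4 = 2·-8 + 2·-2 = -20
  a_5 = 2·-20 + 2·-8 = -56
  a_6 = 2·-56 + 2·-20 = -152
  a_7 = 2·-152 + 2·-56 = -416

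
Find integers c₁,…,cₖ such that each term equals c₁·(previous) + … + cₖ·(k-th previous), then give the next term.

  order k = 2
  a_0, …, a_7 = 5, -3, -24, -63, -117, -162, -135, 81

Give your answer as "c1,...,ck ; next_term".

  a_2 = 3·-3 + -3·5 = -24
  a_3 = 3·-24 + -3·-3 = -63
  a_4 = 3·-63 + -3·-24 = -117
  a_5 = 3·-117 + -3·-63 = -162
  a_6 = 3·-162 + -3·-117 = -135
  a_7 = 3·-135 + -3·-162 = 81
  a_8 = 3·81 + -3·-135 = 648

3,-3 ; 648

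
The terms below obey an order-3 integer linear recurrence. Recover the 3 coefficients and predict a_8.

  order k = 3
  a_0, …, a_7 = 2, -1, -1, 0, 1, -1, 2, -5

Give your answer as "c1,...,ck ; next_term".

-2,0,-1 ; 11

  a_3 = -2·-1 + 0·-1 + -1·2 = 0
  a_4 = -2·0 + 0·-1 + -1·-1 = 1
  a_5 = -2·1 + 0·0 + -1·-1 = -1
  a_6 = -2·-1 + 0·1 + -1·0 = 2
  a_7 = -2·2 + 0·-1 + -1·1 = -5
  a_8 = -2·-5 + 0·2 + -1·-1 = 11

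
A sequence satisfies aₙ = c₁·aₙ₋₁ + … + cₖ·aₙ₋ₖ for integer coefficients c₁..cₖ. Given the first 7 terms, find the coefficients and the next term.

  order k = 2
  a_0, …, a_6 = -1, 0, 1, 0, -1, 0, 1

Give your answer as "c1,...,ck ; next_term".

  a_2 = 0·0 + -1·-1 = 1
  a_3 = 0·1 + -1·0 = 0
  a_4 = 0·0 + -1·1 = -1
  a_5 = 0·-1 + -1·0 = 0
  a_6 = 0·0 + -1·-1 = 1
  a_7 = 0·1 + -1·0 = 0

0,-1 ; 0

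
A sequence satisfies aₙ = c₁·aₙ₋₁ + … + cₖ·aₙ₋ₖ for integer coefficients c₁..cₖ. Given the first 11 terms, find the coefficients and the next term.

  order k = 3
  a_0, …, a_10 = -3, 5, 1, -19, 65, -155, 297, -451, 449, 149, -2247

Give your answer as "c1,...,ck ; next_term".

-3,-2,2 ; 7341

  a_3 = -3·1 + -2·5 + 2·-3 = -19
  a_4 = -3·-19 + -2·1 + 2·5 = 65
  a_5 = -3·65 + -2·-19 + 2·1 = -155
  a_6 = -3·-155 + -2·65 + 2·-19 = 297
  a_7 = -3·297 + -2·-155 + 2·65 = -451
  a_8 = -3·-451 + -2·297 + 2·-155 = 449
  a_9 = -3·449 + -2·-451 + 2·297 = 149
  a_10 = -3·149 + -2·449 + 2·-451 = -2247
  a_11 = -3·-2247 + -2·149 + 2·449 = 7341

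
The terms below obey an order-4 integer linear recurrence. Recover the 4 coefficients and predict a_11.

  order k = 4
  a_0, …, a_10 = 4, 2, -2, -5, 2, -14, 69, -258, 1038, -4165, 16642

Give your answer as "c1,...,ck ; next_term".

  a_4 = -4·-5 + 0·-2 + -1·2 + -4·4 = 2
  a_5 = -4·2 + 0·-5 + -1·-2 + -4·2 = -14
  a_6 = -4·-14 + 0·2 + -1·-5 + -4·-2 = 69
  a_7 = -4·69 + 0·-14 + -1·2 + -4·-5 = -258
  a_8 = -4·-258 + 0·69 + -1·-14 + -4·2 = 1038
  a_9 = -4·1038 + 0·-258 + -1·69 + -4·-14 = -4165
  a_10 = -4·-4165 + 0·1038 + -1·-258 + -4·69 = 16642
  a_11 = -4·16642 + 0·-4165 + -1·1038 + -4·-258 = -66574

-4,0,-1,-4 ; -66574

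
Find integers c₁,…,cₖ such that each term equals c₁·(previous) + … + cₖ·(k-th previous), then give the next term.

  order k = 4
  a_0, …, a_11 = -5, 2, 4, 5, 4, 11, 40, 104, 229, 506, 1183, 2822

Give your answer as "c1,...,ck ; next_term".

  a_4 = 3·5 + -3·4 + 3·2 + 1·-5 = 4
  a_5 = 3·4 + -3·5 + 3·4 + 1·2 = 11
  a_6 = 3·11 + -3·4 + 3·5 + 1·4 = 40
  a_7 = 3·40 + -3·11 + 3·4 + 1·5 = 104
  a_8 = 3·104 + -3·40 + 3·11 + 1·4 = 229
  a_9 = 3·229 + -3·104 + 3·40 + 1·11 = 506
  a_10 = 3·506 + -3·229 + 3·104 + 1·40 = 1183
  a_11 = 3·1183 + -3·506 + 3·229 + 1·104 = 2822
  a_12 = 3·2822 + -3·1183 + 3·506 + 1·229 = 6664

3,-3,3,1 ; 6664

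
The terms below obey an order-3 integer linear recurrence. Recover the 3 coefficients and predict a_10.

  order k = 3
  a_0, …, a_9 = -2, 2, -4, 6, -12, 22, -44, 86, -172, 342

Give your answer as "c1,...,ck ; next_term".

  a_3 = -2·-4 + 1·2 + 2·-2 = 6
  a_4 = -2·6 + 1·-4 + 2·2 = -12
  a_5 = -2·-12 + 1·6 + 2·-4 = 22
  a_6 = -2·22 + 1·-12 + 2·6 = -44
  a_7 = -2·-44 + 1·22 + 2·-12 = 86
  a_8 = -2·86 + 1·-44 + 2·22 = -172
  a_9 = -2·-172 + 1·86 + 2·-44 = 342
  a_10 = -2·342 + 1·-172 + 2·86 = -684

-2,1,2 ; -684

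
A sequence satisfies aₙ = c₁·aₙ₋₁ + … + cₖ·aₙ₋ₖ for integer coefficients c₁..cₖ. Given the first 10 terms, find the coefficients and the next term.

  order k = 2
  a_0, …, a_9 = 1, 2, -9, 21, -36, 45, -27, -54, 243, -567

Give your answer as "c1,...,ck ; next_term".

-3,-3 ; 972

  a_2 = -3·2 + -3·1 = -9
  a_3 = -3·-9 + -3·2 = 21
  a_4 = -3·21 + -3·-9 = -36
  a_5 = -3·-36 + -3·21 = 45
  a_6 = -3·45 + -3·-36 = -27
  a_7 = -3·-27 + -3·45 = -54
  a_8 = -3·-54 + -3·-27 = 243
  a_9 = -3·243 + -3·-54 = -567
  a_10 = -3·-567 + -3·243 = 972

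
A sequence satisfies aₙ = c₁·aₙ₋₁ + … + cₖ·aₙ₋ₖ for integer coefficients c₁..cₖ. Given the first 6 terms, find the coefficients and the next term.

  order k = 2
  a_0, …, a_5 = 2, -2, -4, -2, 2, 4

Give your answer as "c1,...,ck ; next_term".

  a_2 = 1·-2 + -1·2 = -4
  a_3 = 1·-4 + -1·-2 = -2
  a_4 = 1·-2 + -1·-4 = 2
  a_5 = 1·2 + -1·-2 = 4
  a_6 = 1·4 + -1·2 = 2

1,-1 ; 2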